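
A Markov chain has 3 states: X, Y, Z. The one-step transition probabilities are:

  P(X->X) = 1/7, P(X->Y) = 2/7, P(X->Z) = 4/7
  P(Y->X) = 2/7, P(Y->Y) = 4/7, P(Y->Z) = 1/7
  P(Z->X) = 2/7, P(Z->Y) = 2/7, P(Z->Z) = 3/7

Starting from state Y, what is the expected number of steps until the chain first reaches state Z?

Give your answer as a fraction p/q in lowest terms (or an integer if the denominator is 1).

Let h_i = expected steps to first reach Z from state i.
Boundary: h_Z = 0.
First-step equations for the other states:
  h_X = 1 + 1/7*h_X + 2/7*h_Y + 4/7*h_Z
  h_Y = 1 + 2/7*h_X + 4/7*h_Y + 1/7*h_Z

Substituting h_Z = 0 and rearranging gives the linear system (I - Q) h = 1:
  [6/7, -2/7] . (h_X, h_Y) = 1
  [-2/7, 3/7] . (h_X, h_Y) = 1

Solving yields:
  h_X = 5/2
  h_Y = 4

Starting state is Y, so the expected hitting time is h_Y = 4.

Answer: 4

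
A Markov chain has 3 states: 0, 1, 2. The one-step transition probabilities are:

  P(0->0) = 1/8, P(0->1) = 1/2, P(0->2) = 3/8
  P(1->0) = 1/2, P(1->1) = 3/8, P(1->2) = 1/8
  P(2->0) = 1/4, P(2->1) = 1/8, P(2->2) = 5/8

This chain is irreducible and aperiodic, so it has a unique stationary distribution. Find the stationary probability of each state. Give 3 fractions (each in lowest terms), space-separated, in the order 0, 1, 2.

The stationary distribution satisfies pi = pi * P, i.e.:
  pi_0 = 1/8*pi_0 + 1/2*pi_1 + 1/4*pi_2
  pi_1 = 1/2*pi_0 + 3/8*pi_1 + 1/8*pi_2
  pi_2 = 3/8*pi_0 + 1/8*pi_1 + 5/8*pi_2
with normalization: pi_0 + pi_1 + pi_2 = 1.

Using the first 2 balance equations plus normalization, the linear system A*pi = b is:
  [-7/8, 1/2, 1/4] . pi = 0
  [1/2, -5/8, 1/8] . pi = 0
  [1, 1, 1] . pi = 1

Solving yields:
  pi_0 = 7/24
  pi_1 = 5/16
  pi_2 = 19/48

Verification (pi * P):
  7/24*1/8 + 5/16*1/2 + 19/48*1/4 = 7/24 = pi_0  (ok)
  7/24*1/2 + 5/16*3/8 + 19/48*1/8 = 5/16 = pi_1  (ok)
  7/24*3/8 + 5/16*1/8 + 19/48*5/8 = 19/48 = pi_2  (ok)

Answer: 7/24 5/16 19/48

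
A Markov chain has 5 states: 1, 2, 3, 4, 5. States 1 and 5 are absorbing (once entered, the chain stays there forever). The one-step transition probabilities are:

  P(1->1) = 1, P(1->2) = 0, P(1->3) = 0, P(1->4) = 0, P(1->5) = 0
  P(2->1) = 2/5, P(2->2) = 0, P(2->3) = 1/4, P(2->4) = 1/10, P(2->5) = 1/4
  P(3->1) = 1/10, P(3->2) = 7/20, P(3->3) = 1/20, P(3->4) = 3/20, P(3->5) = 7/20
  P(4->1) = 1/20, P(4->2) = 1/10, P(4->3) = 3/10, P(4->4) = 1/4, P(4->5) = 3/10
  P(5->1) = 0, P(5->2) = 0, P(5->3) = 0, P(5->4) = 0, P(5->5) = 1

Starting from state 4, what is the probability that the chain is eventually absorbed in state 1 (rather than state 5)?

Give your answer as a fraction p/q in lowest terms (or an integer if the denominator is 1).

Answer: 249/925

Derivation:
Let a_i = P(absorbed in 1 | start in state i).
Boundary conditions: a_1 = 1, a_5 = 0.
For each transient state i, a_i = sum_j P(i->j) * a_j:
  a_2 = 2/5*a_1 + 0*a_2 + 1/4*a_3 + 1/10*a_4 + 1/4*a_5
  a_3 = 1/10*a_1 + 7/20*a_2 + 1/20*a_3 + 3/20*a_4 + 7/20*a_5
  a_4 = 1/20*a_1 + 1/10*a_2 + 3/10*a_3 + 1/4*a_4 + 3/10*a_5

Substituting a_1 = 1 and a_5 = 0, rearrange to (I - Q) a = r where r[i] = P(i -> 1):
  [1, -1/4, -1/10] . (a_2, a_3, a_4) = 2/5
  [-7/20, 19/20, -3/20] . (a_2, a_3, a_4) = 1/10
  [-1/10, -3/10, 3/4] . (a_2, a_3, a_4) = 1/20

Solving yields:
  a_2 = 2363/4625
  a_3 = 42/125
  a_4 = 249/925

Starting state is 4, so the absorption probability is a_4 = 249/925.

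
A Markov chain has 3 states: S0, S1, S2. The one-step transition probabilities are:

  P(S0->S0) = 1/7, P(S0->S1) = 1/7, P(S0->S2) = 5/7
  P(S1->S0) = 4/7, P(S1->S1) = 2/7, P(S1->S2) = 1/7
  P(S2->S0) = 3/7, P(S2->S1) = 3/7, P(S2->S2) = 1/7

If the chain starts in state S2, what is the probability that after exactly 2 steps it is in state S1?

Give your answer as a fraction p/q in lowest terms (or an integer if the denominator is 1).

Computing P^2 by repeated multiplication:
P^1 =
  S0: [1/7, 1/7, 5/7]
  S1: [4/7, 2/7, 1/7]
  S2: [3/7, 3/7, 1/7]
P^2 =
  S0: [20/49, 18/49, 11/49]
  S1: [15/49, 11/49, 23/49]
  S2: [18/49, 12/49, 19/49]

(P^2)[S2 -> S1] = 12/49

Answer: 12/49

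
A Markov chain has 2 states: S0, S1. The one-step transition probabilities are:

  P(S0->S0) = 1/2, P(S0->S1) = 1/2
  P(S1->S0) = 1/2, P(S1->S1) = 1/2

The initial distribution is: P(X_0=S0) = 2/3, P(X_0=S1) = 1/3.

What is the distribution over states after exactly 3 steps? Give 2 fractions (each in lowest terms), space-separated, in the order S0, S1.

Answer: 1/2 1/2

Derivation:
Propagating the distribution step by step (d_{t+1} = d_t * P):
d_0 = (S0=2/3, S1=1/3)
  d_1[S0] = 2/3*1/2 + 1/3*1/2 = 1/2
  d_1[S1] = 2/3*1/2 + 1/3*1/2 = 1/2
d_1 = (S0=1/2, S1=1/2)
  d_2[S0] = 1/2*1/2 + 1/2*1/2 = 1/2
  d_2[S1] = 1/2*1/2 + 1/2*1/2 = 1/2
d_2 = (S0=1/2, S1=1/2)
  d_3[S0] = 1/2*1/2 + 1/2*1/2 = 1/2
  d_3[S1] = 1/2*1/2 + 1/2*1/2 = 1/2
d_3 = (S0=1/2, S1=1/2)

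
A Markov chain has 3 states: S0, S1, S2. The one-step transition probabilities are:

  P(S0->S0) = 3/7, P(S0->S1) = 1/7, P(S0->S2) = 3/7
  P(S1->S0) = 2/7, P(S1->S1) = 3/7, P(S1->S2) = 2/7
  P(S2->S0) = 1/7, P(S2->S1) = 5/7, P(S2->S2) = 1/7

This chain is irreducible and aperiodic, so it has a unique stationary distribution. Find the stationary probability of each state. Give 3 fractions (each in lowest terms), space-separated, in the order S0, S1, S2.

Answer: 2/7 3/7 2/7

Derivation:
The stationary distribution satisfies pi = pi * P, i.e.:
  pi_S0 = 3/7*pi_S0 + 2/7*pi_S1 + 1/7*pi_S2
  pi_S1 = 1/7*pi_S0 + 3/7*pi_S1 + 5/7*pi_S2
  pi_S2 = 3/7*pi_S0 + 2/7*pi_S1 + 1/7*pi_S2
with normalization: pi_S0 + pi_S1 + pi_S2 = 1.

Using the first 2 balance equations plus normalization, the linear system A*pi = b is:
  [-4/7, 2/7, 1/7] . pi = 0
  [1/7, -4/7, 5/7] . pi = 0
  [1, 1, 1] . pi = 1

Solving yields:
  pi_S0 = 2/7
  pi_S1 = 3/7
  pi_S2 = 2/7

Verification (pi * P):
  2/7*3/7 + 3/7*2/7 + 2/7*1/7 = 2/7 = pi_S0  (ok)
  2/7*1/7 + 3/7*3/7 + 2/7*5/7 = 3/7 = pi_S1  (ok)
  2/7*3/7 + 3/7*2/7 + 2/7*1/7 = 2/7 = pi_S2  (ok)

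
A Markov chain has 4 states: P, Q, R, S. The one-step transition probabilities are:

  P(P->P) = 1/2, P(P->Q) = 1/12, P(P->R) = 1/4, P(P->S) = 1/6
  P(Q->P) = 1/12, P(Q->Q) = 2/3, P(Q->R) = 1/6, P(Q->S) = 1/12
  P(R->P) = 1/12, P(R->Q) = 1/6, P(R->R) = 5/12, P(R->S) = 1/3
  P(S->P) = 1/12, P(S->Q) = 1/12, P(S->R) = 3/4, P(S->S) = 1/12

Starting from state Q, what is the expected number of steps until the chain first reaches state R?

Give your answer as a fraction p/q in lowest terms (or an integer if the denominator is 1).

Answer: 252/59

Derivation:
Let h_i = expected steps to first reach R from state i.
Boundary: h_R = 0.
First-step equations for the other states:
  h_P = 1 + 1/2*h_P + 1/12*h_Q + 1/4*h_R + 1/6*h_S
  h_Q = 1 + 1/12*h_P + 2/3*h_Q + 1/6*h_R + 1/12*h_S
  h_S = 1 + 1/12*h_P + 1/12*h_Q + 3/4*h_R + 1/12*h_S

Substituting h_R = 0 and rearranging gives the linear system (I - Q) h = 1:
  [1/2, -1/12, -1/6] . (h_P, h_Q, h_S) = 1
  [-1/12, 1/3, -1/12] . (h_P, h_Q, h_S) = 1
  [-1/12, -1/12, 11/12] . (h_P, h_Q, h_S) = 1

Solving yields:
  h_P = 195/59
  h_Q = 252/59
  h_S = 105/59

Starting state is Q, so the expected hitting time is h_Q = 252/59.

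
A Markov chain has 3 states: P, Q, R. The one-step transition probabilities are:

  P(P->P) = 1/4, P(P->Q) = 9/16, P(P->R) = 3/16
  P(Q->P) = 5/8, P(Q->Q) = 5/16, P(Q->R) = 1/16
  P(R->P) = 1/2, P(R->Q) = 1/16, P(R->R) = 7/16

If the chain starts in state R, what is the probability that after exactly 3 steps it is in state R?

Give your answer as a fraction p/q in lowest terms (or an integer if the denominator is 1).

Answer: 7/32

Derivation:
Computing P^3 by repeated multiplication:
P^1 =
  P: [1/4, 9/16, 3/16]
  Q: [5/8, 5/16, 1/16]
  R: [1/2, 1/16, 7/16]
P^2 =
  P: [65/128, 21/64, 21/128]
  Q: [49/128, 29/64, 21/128]
  R: [49/128, 21/64, 37/128]
P^3 =
  P: [53/128, 51/128, 3/16]
  Q: [59/128, 47/128, 11/64]
  R: [57/128, 43/128, 7/32]

(P^3)[R -> R] = 7/32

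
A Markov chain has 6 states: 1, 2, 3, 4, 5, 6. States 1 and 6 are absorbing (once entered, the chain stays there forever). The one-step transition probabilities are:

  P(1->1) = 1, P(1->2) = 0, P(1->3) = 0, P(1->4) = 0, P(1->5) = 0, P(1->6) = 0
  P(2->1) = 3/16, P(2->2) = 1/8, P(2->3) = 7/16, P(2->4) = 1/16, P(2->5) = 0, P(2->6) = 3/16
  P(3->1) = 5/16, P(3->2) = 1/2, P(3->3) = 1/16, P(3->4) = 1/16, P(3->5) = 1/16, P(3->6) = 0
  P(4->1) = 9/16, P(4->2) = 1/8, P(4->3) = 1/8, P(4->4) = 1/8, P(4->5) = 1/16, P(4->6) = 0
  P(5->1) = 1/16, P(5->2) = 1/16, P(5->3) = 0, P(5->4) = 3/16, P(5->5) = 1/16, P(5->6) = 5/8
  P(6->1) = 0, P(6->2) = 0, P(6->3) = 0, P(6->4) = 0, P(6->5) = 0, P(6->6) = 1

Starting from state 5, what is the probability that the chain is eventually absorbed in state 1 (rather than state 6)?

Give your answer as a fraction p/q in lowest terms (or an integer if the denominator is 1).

Let a_i = P(absorbed in 1 | start in state i).
Boundary conditions: a_1 = 1, a_6 = 0.
For each transient state i, a_i = sum_j P(i->j) * a_j:
  a_2 = 3/16*a_1 + 1/8*a_2 + 7/16*a_3 + 1/16*a_4 + 0*a_5 + 3/16*a_6
  a_3 = 5/16*a_1 + 1/2*a_2 + 1/16*a_3 + 1/16*a_4 + 1/16*a_5 + 0*a_6
  a_4 = 9/16*a_1 + 1/8*a_2 + 1/8*a_3 + 1/8*a_4 + 1/16*a_5 + 0*a_6
  a_5 = 1/16*a_1 + 1/16*a_2 + 0*a_3 + 3/16*a_4 + 1/16*a_5 + 5/8*a_6

Substituting a_1 = 1 and a_6 = 0, rearrange to (I - Q) a = r where r[i] = P(i -> 1):
  [7/8, -7/16, -1/16, 0] . (a_2, a_3, a_4, a_5) = 3/16
  [-1/2, 15/16, -1/16, -1/16] . (a_2, a_3, a_4, a_5) = 5/16
  [-1/8, -1/8, 7/8, -1/16] . (a_2, a_3, a_4, a_5) = 9/16
  [-1/16, 0, -3/16, 15/16] . (a_2, a_3, a_4, a_5) = 1/16

Solving yields:
  a_2 = 19883/30310
  a_3 = 23029/30310
  a_4 = 3747/4330
  a_5 = 4296/15155

Starting state is 5, so the absorption probability is a_5 = 4296/15155.

Answer: 4296/15155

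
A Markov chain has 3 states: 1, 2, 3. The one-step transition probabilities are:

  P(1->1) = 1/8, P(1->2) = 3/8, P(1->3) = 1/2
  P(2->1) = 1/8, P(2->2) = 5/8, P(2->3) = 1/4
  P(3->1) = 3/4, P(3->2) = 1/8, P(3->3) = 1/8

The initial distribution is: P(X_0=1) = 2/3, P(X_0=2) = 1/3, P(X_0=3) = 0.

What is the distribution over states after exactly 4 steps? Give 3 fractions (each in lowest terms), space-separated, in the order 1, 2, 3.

Answer: 497/1536 613/1536 71/256

Derivation:
Propagating the distribution step by step (d_{t+1} = d_t * P):
d_0 = (1=2/3, 2=1/3, 3=0)
  d_1[1] = 2/3*1/8 + 1/3*1/8 + 0*3/4 = 1/8
  d_1[2] = 2/3*3/8 + 1/3*5/8 + 0*1/8 = 11/24
  d_1[3] = 2/3*1/2 + 1/3*1/4 + 0*1/8 = 5/12
d_1 = (1=1/8, 2=11/24, 3=5/12)
  d_2[1] = 1/8*1/8 + 11/24*1/8 + 5/12*3/4 = 37/96
  d_2[2] = 1/8*3/8 + 11/24*5/8 + 5/12*1/8 = 37/96
  d_2[3] = 1/8*1/2 + 11/24*1/4 + 5/12*1/8 = 11/48
d_2 = (1=37/96, 2=37/96, 3=11/48)
  d_3[1] = 37/96*1/8 + 37/96*1/8 + 11/48*3/4 = 103/384
  d_3[2] = 37/96*3/8 + 37/96*5/8 + 11/48*1/8 = 53/128
  d_3[3] = 37/96*1/2 + 37/96*1/4 + 11/48*1/8 = 61/192
d_3 = (1=103/384, 2=53/128, 3=61/192)
  d_4[1] = 103/384*1/8 + 53/128*1/8 + 61/192*3/4 = 497/1536
  d_4[2] = 103/384*3/8 + 53/128*5/8 + 61/192*1/8 = 613/1536
  d_4[3] = 103/384*1/2 + 53/128*1/4 + 61/192*1/8 = 71/256
d_4 = (1=497/1536, 2=613/1536, 3=71/256)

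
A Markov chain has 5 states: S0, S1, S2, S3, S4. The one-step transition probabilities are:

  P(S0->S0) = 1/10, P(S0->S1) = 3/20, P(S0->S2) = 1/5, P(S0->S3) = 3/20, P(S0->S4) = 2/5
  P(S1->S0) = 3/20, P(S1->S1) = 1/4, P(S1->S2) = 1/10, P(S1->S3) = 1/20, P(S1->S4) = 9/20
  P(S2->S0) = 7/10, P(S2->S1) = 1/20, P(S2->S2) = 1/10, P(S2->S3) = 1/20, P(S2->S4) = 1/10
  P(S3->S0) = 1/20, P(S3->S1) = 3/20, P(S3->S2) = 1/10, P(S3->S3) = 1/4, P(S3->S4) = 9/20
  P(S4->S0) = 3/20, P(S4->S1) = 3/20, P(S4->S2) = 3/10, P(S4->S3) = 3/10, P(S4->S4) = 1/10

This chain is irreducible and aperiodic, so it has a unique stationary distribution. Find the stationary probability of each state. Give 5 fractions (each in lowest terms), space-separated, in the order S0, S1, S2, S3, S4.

Answer: 10077/45995 2703/18398 1635/9199 16293/91990 12839/45995

Derivation:
The stationary distribution satisfies pi = pi * P, i.e.:
  pi_S0 = 1/10*pi_S0 + 3/20*pi_S1 + 7/10*pi_S2 + 1/20*pi_S3 + 3/20*pi_S4
  pi_S1 = 3/20*pi_S0 + 1/4*pi_S1 + 1/20*pi_S2 + 3/20*pi_S3 + 3/20*pi_S4
  pi_S2 = 1/5*pi_S0 + 1/10*pi_S1 + 1/10*pi_S2 + 1/10*pi_S3 + 3/10*pi_S4
  pi_S3 = 3/20*pi_S0 + 1/20*pi_S1 + 1/20*pi_S2 + 1/4*pi_S3 + 3/10*pi_S4
  pi_S4 = 2/5*pi_S0 + 9/20*pi_S1 + 1/10*pi_S2 + 9/20*pi_S3 + 1/10*pi_S4
with normalization: pi_S0 + pi_S1 + pi_S2 + pi_S3 + pi_S4 = 1.

Using the first 4 balance equations plus normalization, the linear system A*pi = b is:
  [-9/10, 3/20, 7/10, 1/20, 3/20] . pi = 0
  [3/20, -3/4, 1/20, 3/20, 3/20] . pi = 0
  [1/5, 1/10, -9/10, 1/10, 3/10] . pi = 0
  [3/20, 1/20, 1/20, -3/4, 3/10] . pi = 0
  [1, 1, 1, 1, 1] . pi = 1

Solving yields:
  pi_S0 = 10077/45995
  pi_S1 = 2703/18398
  pi_S2 = 1635/9199
  pi_S3 = 16293/91990
  pi_S4 = 12839/45995

Verification (pi * P):
  10077/45995*1/10 + 2703/18398*3/20 + 1635/9199*7/10 + 16293/91990*1/20 + 12839/45995*3/20 = 10077/45995 = pi_S0  (ok)
  10077/45995*3/20 + 2703/18398*1/4 + 1635/9199*1/20 + 16293/91990*3/20 + 12839/45995*3/20 = 2703/18398 = pi_S1  (ok)
  10077/45995*1/5 + 2703/18398*1/10 + 1635/9199*1/10 + 16293/91990*1/10 + 12839/45995*3/10 = 1635/9199 = pi_S2  (ok)
  10077/45995*3/20 + 2703/18398*1/20 + 1635/9199*1/20 + 16293/91990*1/4 + 12839/45995*3/10 = 16293/91990 = pi_S3  (ok)
  10077/45995*2/5 + 2703/18398*9/20 + 1635/9199*1/10 + 16293/91990*9/20 + 12839/45995*1/10 = 12839/45995 = pi_S4  (ok)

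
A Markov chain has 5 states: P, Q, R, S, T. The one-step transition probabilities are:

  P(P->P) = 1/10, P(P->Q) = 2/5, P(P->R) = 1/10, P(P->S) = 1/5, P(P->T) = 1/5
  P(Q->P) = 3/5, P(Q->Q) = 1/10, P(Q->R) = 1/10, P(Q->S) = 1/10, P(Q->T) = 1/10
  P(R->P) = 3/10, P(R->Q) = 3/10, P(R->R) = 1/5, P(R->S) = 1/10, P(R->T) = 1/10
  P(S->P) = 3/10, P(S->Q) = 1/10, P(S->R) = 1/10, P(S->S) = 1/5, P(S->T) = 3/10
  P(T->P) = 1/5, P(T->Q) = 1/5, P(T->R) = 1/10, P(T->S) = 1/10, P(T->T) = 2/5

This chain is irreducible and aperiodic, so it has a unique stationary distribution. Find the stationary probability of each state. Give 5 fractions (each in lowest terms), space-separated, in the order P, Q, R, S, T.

Answer: 146/505 1052/4545 1/9 217/1515 341/1515

Derivation:
The stationary distribution satisfies pi = pi * P, i.e.:
  pi_P = 1/10*pi_P + 3/5*pi_Q + 3/10*pi_R + 3/10*pi_S + 1/5*pi_T
  pi_Q = 2/5*pi_P + 1/10*pi_Q + 3/10*pi_R + 1/10*pi_S + 1/5*pi_T
  pi_R = 1/10*pi_P + 1/10*pi_Q + 1/5*pi_R + 1/10*pi_S + 1/10*pi_T
  pi_S = 1/5*pi_P + 1/10*pi_Q + 1/10*pi_R + 1/5*pi_S + 1/10*pi_T
  pi_T = 1/5*pi_P + 1/10*pi_Q + 1/10*pi_R + 3/10*pi_S + 2/5*pi_T
with normalization: pi_P + pi_Q + pi_R + pi_S + pi_T = 1.

Using the first 4 balance equations plus normalization, the linear system A*pi = b is:
  [-9/10, 3/5, 3/10, 3/10, 1/5] . pi = 0
  [2/5, -9/10, 3/10, 1/10, 1/5] . pi = 0
  [1/10, 1/10, -4/5, 1/10, 1/10] . pi = 0
  [1/5, 1/10, 1/10, -4/5, 1/10] . pi = 0
  [1, 1, 1, 1, 1] . pi = 1

Solving yields:
  pi_P = 146/505
  pi_Q = 1052/4545
  pi_R = 1/9
  pi_S = 217/1515
  pi_T = 341/1515

Verification (pi * P):
  146/505*1/10 + 1052/4545*3/5 + 1/9*3/10 + 217/1515*3/10 + 341/1515*1/5 = 146/505 = pi_P  (ok)
  146/505*2/5 + 1052/4545*1/10 + 1/9*3/10 + 217/1515*1/10 + 341/1515*1/5 = 1052/4545 = pi_Q  (ok)
  146/505*1/10 + 1052/4545*1/10 + 1/9*1/5 + 217/1515*1/10 + 341/1515*1/10 = 1/9 = pi_R  (ok)
  146/505*1/5 + 1052/4545*1/10 + 1/9*1/10 + 217/1515*1/5 + 341/1515*1/10 = 217/1515 = pi_S  (ok)
  146/505*1/5 + 1052/4545*1/10 + 1/9*1/10 + 217/1515*3/10 + 341/1515*2/5 = 341/1515 = pi_T  (ok)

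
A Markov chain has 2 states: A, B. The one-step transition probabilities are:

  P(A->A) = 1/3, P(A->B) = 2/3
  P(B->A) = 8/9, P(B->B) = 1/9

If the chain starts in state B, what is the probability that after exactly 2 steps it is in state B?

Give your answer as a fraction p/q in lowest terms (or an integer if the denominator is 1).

Computing P^2 by repeated multiplication:
P^1 =
  A: [1/3, 2/3]
  B: [8/9, 1/9]
P^2 =
  A: [19/27, 8/27]
  B: [32/81, 49/81]

(P^2)[B -> B] = 49/81

Answer: 49/81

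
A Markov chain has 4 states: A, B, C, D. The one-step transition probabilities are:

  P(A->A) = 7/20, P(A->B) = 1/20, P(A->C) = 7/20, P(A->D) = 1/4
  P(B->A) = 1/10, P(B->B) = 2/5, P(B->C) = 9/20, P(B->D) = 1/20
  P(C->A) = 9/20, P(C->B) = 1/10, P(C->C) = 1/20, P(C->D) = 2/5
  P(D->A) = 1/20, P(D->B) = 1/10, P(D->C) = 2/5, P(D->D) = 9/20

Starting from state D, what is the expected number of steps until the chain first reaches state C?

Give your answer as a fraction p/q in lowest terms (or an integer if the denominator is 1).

Answer: 3940/1587

Derivation:
Let h_i = expected steps to first reach C from state i.
Boundary: h_C = 0.
First-step equations for the other states:
  h_A = 1 + 7/20*h_A + 1/20*h_B + 7/20*h_C + 1/4*h_D
  h_B = 1 + 1/10*h_A + 2/5*h_B + 9/20*h_C + 1/20*h_D
  h_D = 1 + 1/20*h_A + 1/10*h_B + 2/5*h_C + 9/20*h_D

Substituting h_C = 0 and rearranging gives the linear system (I - Q) h = 1:
  [13/20, -1/20, -1/4] . (h_A, h_B, h_D) = 1
  [-1/10, 3/5, -1/20] . (h_A, h_B, h_D) = 1
  [-1/20, -1/10, 11/20] . (h_A, h_B, h_D) = 1

Solving yields:
  h_A = 4240/1587
  h_B = 160/69
  h_D = 3940/1587

Starting state is D, so the expected hitting time is h_D = 3940/1587.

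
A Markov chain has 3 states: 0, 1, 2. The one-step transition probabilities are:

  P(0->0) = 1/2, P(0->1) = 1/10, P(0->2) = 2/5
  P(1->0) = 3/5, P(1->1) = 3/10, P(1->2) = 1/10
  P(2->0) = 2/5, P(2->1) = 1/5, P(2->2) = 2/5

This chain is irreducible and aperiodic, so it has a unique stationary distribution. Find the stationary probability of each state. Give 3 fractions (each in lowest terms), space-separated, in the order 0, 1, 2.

Answer: 40/83 14/83 29/83

Derivation:
The stationary distribution satisfies pi = pi * P, i.e.:
  pi_0 = 1/2*pi_0 + 3/5*pi_1 + 2/5*pi_2
  pi_1 = 1/10*pi_0 + 3/10*pi_1 + 1/5*pi_2
  pi_2 = 2/5*pi_0 + 1/10*pi_1 + 2/5*pi_2
with normalization: pi_0 + pi_1 + pi_2 = 1.

Using the first 2 balance equations plus normalization, the linear system A*pi = b is:
  [-1/2, 3/5, 2/5] . pi = 0
  [1/10, -7/10, 1/5] . pi = 0
  [1, 1, 1] . pi = 1

Solving yields:
  pi_0 = 40/83
  pi_1 = 14/83
  pi_2 = 29/83

Verification (pi * P):
  40/83*1/2 + 14/83*3/5 + 29/83*2/5 = 40/83 = pi_0  (ok)
  40/83*1/10 + 14/83*3/10 + 29/83*1/5 = 14/83 = pi_1  (ok)
  40/83*2/5 + 14/83*1/10 + 29/83*2/5 = 29/83 = pi_2  (ok)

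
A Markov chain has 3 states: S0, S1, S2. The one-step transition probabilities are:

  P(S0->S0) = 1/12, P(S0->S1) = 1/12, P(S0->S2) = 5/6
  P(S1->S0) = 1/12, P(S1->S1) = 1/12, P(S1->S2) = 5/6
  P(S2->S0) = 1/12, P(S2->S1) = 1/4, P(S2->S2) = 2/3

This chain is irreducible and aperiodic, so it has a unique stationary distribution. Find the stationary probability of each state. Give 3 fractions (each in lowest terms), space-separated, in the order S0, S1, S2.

Answer: 1/12 17/84 5/7

Derivation:
The stationary distribution satisfies pi = pi * P, i.e.:
  pi_S0 = 1/12*pi_S0 + 1/12*pi_S1 + 1/12*pi_S2
  pi_S1 = 1/12*pi_S0 + 1/12*pi_S1 + 1/4*pi_S2
  pi_S2 = 5/6*pi_S0 + 5/6*pi_S1 + 2/3*pi_S2
with normalization: pi_S0 + pi_S1 + pi_S2 = 1.

Using the first 2 balance equations plus normalization, the linear system A*pi = b is:
  [-11/12, 1/12, 1/12] . pi = 0
  [1/12, -11/12, 1/4] . pi = 0
  [1, 1, 1] . pi = 1

Solving yields:
  pi_S0 = 1/12
  pi_S1 = 17/84
  pi_S2 = 5/7

Verification (pi * P):
  1/12*1/12 + 17/84*1/12 + 5/7*1/12 = 1/12 = pi_S0  (ok)
  1/12*1/12 + 17/84*1/12 + 5/7*1/4 = 17/84 = pi_S1  (ok)
  1/12*5/6 + 17/84*5/6 + 5/7*2/3 = 5/7 = pi_S2  (ok)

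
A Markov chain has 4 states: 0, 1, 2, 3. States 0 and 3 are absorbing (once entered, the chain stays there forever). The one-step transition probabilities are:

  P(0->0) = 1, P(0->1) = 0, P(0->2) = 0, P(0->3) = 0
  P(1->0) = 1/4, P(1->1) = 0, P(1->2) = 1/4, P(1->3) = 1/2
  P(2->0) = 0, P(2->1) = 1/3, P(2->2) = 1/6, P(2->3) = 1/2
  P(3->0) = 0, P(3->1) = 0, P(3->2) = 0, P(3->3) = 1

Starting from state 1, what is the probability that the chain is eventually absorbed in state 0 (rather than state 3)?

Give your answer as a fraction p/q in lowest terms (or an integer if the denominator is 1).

Answer: 5/18

Derivation:
Let a_i = P(absorbed in 0 | start in state i).
Boundary conditions: a_0 = 1, a_3 = 0.
For each transient state i, a_i = sum_j P(i->j) * a_j:
  a_1 = 1/4*a_0 + 0*a_1 + 1/4*a_2 + 1/2*a_3
  a_2 = 0*a_0 + 1/3*a_1 + 1/6*a_2 + 1/2*a_3

Substituting a_0 = 1 and a_3 = 0, rearrange to (I - Q) a = r where r[i] = P(i -> 0):
  [1, -1/4] . (a_1, a_2) = 1/4
  [-1/3, 5/6] . (a_1, a_2) = 0

Solving yields:
  a_1 = 5/18
  a_2 = 1/9

Starting state is 1, so the absorption probability is a_1 = 5/18.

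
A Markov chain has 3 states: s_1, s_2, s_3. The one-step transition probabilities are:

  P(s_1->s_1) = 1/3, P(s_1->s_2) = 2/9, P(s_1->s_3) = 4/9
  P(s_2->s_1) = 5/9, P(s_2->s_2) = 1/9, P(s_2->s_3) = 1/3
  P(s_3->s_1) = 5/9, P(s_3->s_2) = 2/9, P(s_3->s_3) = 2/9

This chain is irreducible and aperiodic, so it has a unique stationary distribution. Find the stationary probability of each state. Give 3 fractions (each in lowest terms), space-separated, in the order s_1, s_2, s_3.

Answer: 5/11 1/5 19/55

Derivation:
The stationary distribution satisfies pi = pi * P, i.e.:
  pi_s_1 = 1/3*pi_s_1 + 5/9*pi_s_2 + 5/9*pi_s_3
  pi_s_2 = 2/9*pi_s_1 + 1/9*pi_s_2 + 2/9*pi_s_3
  pi_s_3 = 4/9*pi_s_1 + 1/3*pi_s_2 + 2/9*pi_s_3
with normalization: pi_s_1 + pi_s_2 + pi_s_3 = 1.

Using the first 2 balance equations plus normalization, the linear system A*pi = b is:
  [-2/3, 5/9, 5/9] . pi = 0
  [2/9, -8/9, 2/9] . pi = 0
  [1, 1, 1] . pi = 1

Solving yields:
  pi_s_1 = 5/11
  pi_s_2 = 1/5
  pi_s_3 = 19/55

Verification (pi * P):
  5/11*1/3 + 1/5*5/9 + 19/55*5/9 = 5/11 = pi_s_1  (ok)
  5/11*2/9 + 1/5*1/9 + 19/55*2/9 = 1/5 = pi_s_2  (ok)
  5/11*4/9 + 1/5*1/3 + 19/55*2/9 = 19/55 = pi_s_3  (ok)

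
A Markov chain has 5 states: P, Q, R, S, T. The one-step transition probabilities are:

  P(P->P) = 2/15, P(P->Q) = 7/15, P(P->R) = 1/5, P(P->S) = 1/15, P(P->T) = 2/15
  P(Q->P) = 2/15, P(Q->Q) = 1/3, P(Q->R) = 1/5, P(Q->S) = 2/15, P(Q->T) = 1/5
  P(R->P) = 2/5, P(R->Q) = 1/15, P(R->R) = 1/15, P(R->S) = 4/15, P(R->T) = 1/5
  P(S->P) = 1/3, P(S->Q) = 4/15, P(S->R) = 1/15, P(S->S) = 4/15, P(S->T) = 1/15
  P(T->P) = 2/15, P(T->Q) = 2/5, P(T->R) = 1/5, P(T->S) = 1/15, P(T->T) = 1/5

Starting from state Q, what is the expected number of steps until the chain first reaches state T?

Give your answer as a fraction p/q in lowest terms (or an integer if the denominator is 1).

Answer: 8545/1406

Derivation:
Let h_i = expected steps to first reach T from state i.
Boundary: h_T = 0.
First-step equations for the other states:
  h_P = 1 + 2/15*h_P + 7/15*h_Q + 1/5*h_R + 1/15*h_S + 2/15*h_T
  h_Q = 1 + 2/15*h_P + 1/3*h_Q + 1/5*h_R + 2/15*h_S + 1/5*h_T
  h_R = 1 + 2/5*h_P + 1/15*h_Q + 1/15*h_R + 4/15*h_S + 1/5*h_T
  h_S = 1 + 1/3*h_P + 4/15*h_Q + 1/15*h_R + 4/15*h_S + 1/15*h_T

Substituting h_T = 0 and rearranging gives the linear system (I - Q) h = 1:
  [13/15, -7/15, -1/5, -1/15] . (h_P, h_Q, h_R, h_S) = 1
  [-2/15, 2/3, -1/5, -2/15] . (h_P, h_Q, h_R, h_S) = 1
  [-2/5, -1/15, 14/15, -4/15] . (h_P, h_Q, h_R, h_S) = 1
  [-1/3, -4/15, -1/15, 11/15] . (h_P, h_Q, h_R, h_S) = 1

Solving yields:
  h_P = 18045/2812
  h_Q = 8545/1406
  h_R = 4410/703
  h_S = 1045/148

Starting state is Q, so the expected hitting time is h_Q = 8545/1406.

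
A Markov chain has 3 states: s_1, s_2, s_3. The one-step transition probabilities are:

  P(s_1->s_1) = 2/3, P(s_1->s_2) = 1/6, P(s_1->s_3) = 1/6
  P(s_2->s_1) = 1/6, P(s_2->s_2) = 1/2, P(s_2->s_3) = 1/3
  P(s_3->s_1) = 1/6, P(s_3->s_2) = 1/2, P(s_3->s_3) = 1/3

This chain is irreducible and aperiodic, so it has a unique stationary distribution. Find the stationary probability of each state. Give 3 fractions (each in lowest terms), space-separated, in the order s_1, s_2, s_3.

The stationary distribution satisfies pi = pi * P, i.e.:
  pi_s_1 = 2/3*pi_s_1 + 1/6*pi_s_2 + 1/6*pi_s_3
  pi_s_2 = 1/6*pi_s_1 + 1/2*pi_s_2 + 1/2*pi_s_3
  pi_s_3 = 1/6*pi_s_1 + 1/3*pi_s_2 + 1/3*pi_s_3
with normalization: pi_s_1 + pi_s_2 + pi_s_3 = 1.

Using the first 2 balance equations plus normalization, the linear system A*pi = b is:
  [-1/3, 1/6, 1/6] . pi = 0
  [1/6, -1/2, 1/2] . pi = 0
  [1, 1, 1] . pi = 1

Solving yields:
  pi_s_1 = 1/3
  pi_s_2 = 7/18
  pi_s_3 = 5/18

Verification (pi * P):
  1/3*2/3 + 7/18*1/6 + 5/18*1/6 = 1/3 = pi_s_1  (ok)
  1/3*1/6 + 7/18*1/2 + 5/18*1/2 = 7/18 = pi_s_2  (ok)
  1/3*1/6 + 7/18*1/3 + 5/18*1/3 = 5/18 = pi_s_3  (ok)

Answer: 1/3 7/18 5/18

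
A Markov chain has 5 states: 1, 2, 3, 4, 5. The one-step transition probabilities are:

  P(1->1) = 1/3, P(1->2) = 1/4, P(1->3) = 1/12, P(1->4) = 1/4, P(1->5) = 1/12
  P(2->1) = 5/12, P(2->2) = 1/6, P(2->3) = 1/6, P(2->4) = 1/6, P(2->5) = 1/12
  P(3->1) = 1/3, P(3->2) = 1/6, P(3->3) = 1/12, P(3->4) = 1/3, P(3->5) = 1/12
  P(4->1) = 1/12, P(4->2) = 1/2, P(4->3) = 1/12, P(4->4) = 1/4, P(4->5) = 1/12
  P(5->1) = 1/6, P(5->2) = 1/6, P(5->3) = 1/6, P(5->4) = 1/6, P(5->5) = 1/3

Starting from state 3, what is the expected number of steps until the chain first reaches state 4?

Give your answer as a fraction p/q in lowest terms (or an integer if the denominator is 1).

Answer: 1287/328

Derivation:
Let h_i = expected steps to first reach 4 from state i.
Boundary: h_4 = 0.
First-step equations for the other states:
  h_1 = 1 + 1/3*h_1 + 1/4*h_2 + 1/12*h_3 + 1/4*h_4 + 1/12*h_5
  h_2 = 1 + 5/12*h_1 + 1/6*h_2 + 1/6*h_3 + 1/6*h_4 + 1/12*h_5
  h_3 = 1 + 1/3*h_1 + 1/6*h_2 + 1/12*h_3 + 1/3*h_4 + 1/12*h_5
  h_5 = 1 + 1/6*h_1 + 1/6*h_2 + 1/6*h_3 + 1/6*h_4 + 1/3*h_5

Substituting h_4 = 0 and rearranging gives the linear system (I - Q) h = 1:
  [2/3, -1/4, -1/12, -1/12] . (h_1, h_2, h_3, h_5) = 1
  [-5/12, 5/6, -1/6, -1/12] . (h_1, h_2, h_3, h_5) = 1
  [-1/3, -1/6, 11/12, -1/12] . (h_1, h_2, h_3, h_5) = 1
  [-1/6, -1/6, -1/6, 2/3] . (h_1, h_2, h_3, h_5) = 1

Solving yields:
  h_1 = 1413/328
  h_2 = 189/41
  h_3 = 1287/328
  h_5 = 1545/328

Starting state is 3, so the expected hitting time is h_3 = 1287/328.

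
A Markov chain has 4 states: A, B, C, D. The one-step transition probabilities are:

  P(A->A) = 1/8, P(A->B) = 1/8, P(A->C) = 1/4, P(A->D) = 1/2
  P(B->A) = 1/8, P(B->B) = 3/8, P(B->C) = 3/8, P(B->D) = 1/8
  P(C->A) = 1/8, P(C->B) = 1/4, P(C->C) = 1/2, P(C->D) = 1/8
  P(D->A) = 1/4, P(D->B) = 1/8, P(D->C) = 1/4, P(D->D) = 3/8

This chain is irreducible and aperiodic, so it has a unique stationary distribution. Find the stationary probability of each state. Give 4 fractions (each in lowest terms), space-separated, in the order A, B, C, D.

Answer: 7/45 8/35 13/35 11/45

Derivation:
The stationary distribution satisfies pi = pi * P, i.e.:
  pi_A = 1/8*pi_A + 1/8*pi_B + 1/8*pi_C + 1/4*pi_D
  pi_B = 1/8*pi_A + 3/8*pi_B + 1/4*pi_C + 1/8*pi_D
  pi_C = 1/4*pi_A + 3/8*pi_B + 1/2*pi_C + 1/4*pi_D
  pi_D = 1/2*pi_A + 1/8*pi_B + 1/8*pi_C + 3/8*pi_D
with normalization: pi_A + pi_B + pi_C + pi_D = 1.

Using the first 3 balance equations plus normalization, the linear system A*pi = b is:
  [-7/8, 1/8, 1/8, 1/4] . pi = 0
  [1/8, -5/8, 1/4, 1/8] . pi = 0
  [1/4, 3/8, -1/2, 1/4] . pi = 0
  [1, 1, 1, 1] . pi = 1

Solving yields:
  pi_A = 7/45
  pi_B = 8/35
  pi_C = 13/35
  pi_D = 11/45

Verification (pi * P):
  7/45*1/8 + 8/35*1/8 + 13/35*1/8 + 11/45*1/4 = 7/45 = pi_A  (ok)
  7/45*1/8 + 8/35*3/8 + 13/35*1/4 + 11/45*1/8 = 8/35 = pi_B  (ok)
  7/45*1/4 + 8/35*3/8 + 13/35*1/2 + 11/45*1/4 = 13/35 = pi_C  (ok)
  7/45*1/2 + 8/35*1/8 + 13/35*1/8 + 11/45*3/8 = 11/45 = pi_D  (ok)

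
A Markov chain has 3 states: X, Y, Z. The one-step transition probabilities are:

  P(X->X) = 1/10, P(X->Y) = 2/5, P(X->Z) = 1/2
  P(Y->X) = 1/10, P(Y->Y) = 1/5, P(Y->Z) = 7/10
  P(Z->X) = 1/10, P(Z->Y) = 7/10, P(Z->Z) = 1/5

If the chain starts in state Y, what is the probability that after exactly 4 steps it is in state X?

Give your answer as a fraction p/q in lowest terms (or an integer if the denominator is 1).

Computing P^4 by repeated multiplication:
P^1 =
  X: [1/10, 2/5, 1/2]
  Y: [1/10, 1/5, 7/10]
  Z: [1/10, 7/10, 1/5]
P^2 =
  X: [1/10, 47/100, 43/100]
  Y: [1/10, 57/100, 33/100]
  Z: [1/10, 8/25, 29/50]
P^3 =
  X: [1/10, 87/200, 93/200]
  Y: [1/10, 77/200, 103/200]
  Z: [1/10, 51/100, 39/100]
P^4 =
  X: [1/10, 181/400, 179/400]
  Y: [1/10, 191/400, 169/400]
  Z: [1/10, 83/200, 97/200]

(P^4)[Y -> X] = 1/10

Answer: 1/10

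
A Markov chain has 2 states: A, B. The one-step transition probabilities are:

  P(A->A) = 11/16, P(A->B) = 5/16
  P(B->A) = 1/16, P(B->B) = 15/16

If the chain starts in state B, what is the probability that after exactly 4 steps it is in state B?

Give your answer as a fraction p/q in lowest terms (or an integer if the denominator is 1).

Computing P^4 by repeated multiplication:
P^1 =
  A: [11/16, 5/16]
  B: [1/16, 15/16]
P^2 =
  A: [63/128, 65/128]
  B: [13/128, 115/128]
P^3 =
  A: [379/1024, 645/1024]
  B: [129/1024, 895/1024]
P^4 =
  A: [2407/8192, 5785/8192]
  B: [1157/8192, 7035/8192]

(P^4)[B -> B] = 7035/8192

Answer: 7035/8192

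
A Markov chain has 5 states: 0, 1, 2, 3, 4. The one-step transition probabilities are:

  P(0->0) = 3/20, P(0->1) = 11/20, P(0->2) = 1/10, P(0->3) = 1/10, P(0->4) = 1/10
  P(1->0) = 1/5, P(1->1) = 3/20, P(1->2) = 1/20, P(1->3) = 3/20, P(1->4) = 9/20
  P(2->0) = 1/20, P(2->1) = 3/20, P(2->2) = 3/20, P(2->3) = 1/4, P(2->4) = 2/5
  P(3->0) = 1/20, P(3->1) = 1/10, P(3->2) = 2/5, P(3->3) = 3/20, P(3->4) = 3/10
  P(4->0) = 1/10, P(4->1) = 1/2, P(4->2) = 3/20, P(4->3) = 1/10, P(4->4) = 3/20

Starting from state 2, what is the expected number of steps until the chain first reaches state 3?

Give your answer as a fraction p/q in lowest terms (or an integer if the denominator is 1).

Let h_i = expected steps to first reach 3 from state i.
Boundary: h_3 = 0.
First-step equations for the other states:
  h_0 = 1 + 3/20*h_0 + 11/20*h_1 + 1/10*h_2 + 1/10*h_3 + 1/10*h_4
  h_1 = 1 + 1/5*h_0 + 3/20*h_1 + 1/20*h_2 + 3/20*h_3 + 9/20*h_4
  h_2 = 1 + 1/20*h_0 + 3/20*h_1 + 3/20*h_2 + 1/4*h_3 + 2/5*h_4
  h_4 = 1 + 1/10*h_0 + 1/2*h_1 + 3/20*h_2 + 1/10*h_3 + 3/20*h_4

Substituting h_3 = 0 and rearranging gives the linear system (I - Q) h = 1:
  [17/20, -11/20, -1/10, -1/10] . (h_0, h_1, h_2, h_4) = 1
  [-1/5, 17/20, -1/20, -9/20] . (h_0, h_1, h_2, h_4) = 1
  [-1/20, -3/20, 17/20, -2/5] . (h_0, h_1, h_2, h_4) = 1
  [-1/10, -1/2, -3/20, 17/20] . (h_0, h_1, h_2, h_4) = 1

Solving yields:
  h_0 = 199420/26489
  h_1 = 193040/26489
  h_2 = 170240/26489
  h_4 = 198220/26489

Starting state is 2, so the expected hitting time is h_2 = 170240/26489.

Answer: 170240/26489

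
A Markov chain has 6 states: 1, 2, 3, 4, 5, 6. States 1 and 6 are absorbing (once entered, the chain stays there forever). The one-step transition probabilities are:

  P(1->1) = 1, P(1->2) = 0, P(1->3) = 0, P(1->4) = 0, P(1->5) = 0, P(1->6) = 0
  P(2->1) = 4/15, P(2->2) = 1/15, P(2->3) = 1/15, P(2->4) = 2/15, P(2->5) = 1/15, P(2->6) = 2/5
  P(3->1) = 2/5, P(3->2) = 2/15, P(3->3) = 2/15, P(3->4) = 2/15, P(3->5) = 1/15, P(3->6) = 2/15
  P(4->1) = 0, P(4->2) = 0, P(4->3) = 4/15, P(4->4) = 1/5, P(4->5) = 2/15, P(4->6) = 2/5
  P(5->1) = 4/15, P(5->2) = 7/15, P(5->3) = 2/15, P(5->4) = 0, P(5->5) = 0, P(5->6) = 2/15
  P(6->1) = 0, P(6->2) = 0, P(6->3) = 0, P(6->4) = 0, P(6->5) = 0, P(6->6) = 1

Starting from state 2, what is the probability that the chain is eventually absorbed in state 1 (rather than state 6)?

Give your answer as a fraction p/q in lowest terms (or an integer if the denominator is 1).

Let a_i = P(absorbed in 1 | start in state i).
Boundary conditions: a_1 = 1, a_6 = 0.
For each transient state i, a_i = sum_j P(i->j) * a_j:
  a_2 = 4/15*a_1 + 1/15*a_2 + 1/15*a_3 + 2/15*a_4 + 1/15*a_5 + 2/5*a_6
  a_3 = 2/5*a_1 + 2/15*a_2 + 2/15*a_3 + 2/15*a_4 + 1/15*a_5 + 2/15*a_6
  a_4 = 0*a_1 + 0*a_2 + 4/15*a_3 + 1/5*a_4 + 2/15*a_5 + 2/5*a_6
  a_5 = 4/15*a_1 + 7/15*a_2 + 2/15*a_3 + 0*a_4 + 0*a_5 + 2/15*a_6

Substituting a_1 = 1 and a_6 = 0, rearrange to (I - Q) a = r where r[i] = P(i -> 1):
  [14/15, -1/15, -2/15, -1/15] . (a_2, a_3, a_4, a_5) = 4/15
  [-2/15, 13/15, -2/15, -1/15] . (a_2, a_3, a_4, a_5) = 2/5
  [0, -4/15, 4/5, -2/15] . (a_2, a_3, a_4, a_5) = 0
  [-7/15, -2/15, 0, 1] . (a_2, a_3, a_4, a_5) = 4/15

Solving yields:
  a_2 = 291/710
  a_3 = 217/355
  a_4 = 417/1420
  a_5 = 383/710

Starting state is 2, so the absorption probability is a_2 = 291/710.

Answer: 291/710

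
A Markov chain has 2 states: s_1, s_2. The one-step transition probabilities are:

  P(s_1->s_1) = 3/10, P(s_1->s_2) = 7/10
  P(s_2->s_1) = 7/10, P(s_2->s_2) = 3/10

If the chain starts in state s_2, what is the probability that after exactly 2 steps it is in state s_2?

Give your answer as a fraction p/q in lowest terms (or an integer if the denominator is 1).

Answer: 29/50

Derivation:
Computing P^2 by repeated multiplication:
P^1 =
  s_1: [3/10, 7/10]
  s_2: [7/10, 3/10]
P^2 =
  s_1: [29/50, 21/50]
  s_2: [21/50, 29/50]

(P^2)[s_2 -> s_2] = 29/50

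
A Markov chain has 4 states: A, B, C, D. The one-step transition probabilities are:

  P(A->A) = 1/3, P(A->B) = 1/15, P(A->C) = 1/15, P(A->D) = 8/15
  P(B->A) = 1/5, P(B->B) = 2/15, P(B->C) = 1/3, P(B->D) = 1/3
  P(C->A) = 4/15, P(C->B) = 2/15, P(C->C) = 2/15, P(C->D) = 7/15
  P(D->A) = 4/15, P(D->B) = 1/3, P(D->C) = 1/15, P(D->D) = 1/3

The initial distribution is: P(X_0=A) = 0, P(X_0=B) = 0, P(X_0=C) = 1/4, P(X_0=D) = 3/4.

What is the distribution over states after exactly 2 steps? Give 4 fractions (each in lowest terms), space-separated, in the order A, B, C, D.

Answer: 239/900 17/90 133/900 179/450

Derivation:
Propagating the distribution step by step (d_{t+1} = d_t * P):
d_0 = (A=0, B=0, C=1/4, D=3/4)
  d_1[A] = 0*1/3 + 0*1/5 + 1/4*4/15 + 3/4*4/15 = 4/15
  d_1[B] = 0*1/15 + 0*2/15 + 1/4*2/15 + 3/4*1/3 = 17/60
  d_1[C] = 0*1/15 + 0*1/3 + 1/4*2/15 + 3/4*1/15 = 1/12
  d_1[D] = 0*8/15 + 0*1/3 + 1/4*7/15 + 3/4*1/3 = 11/30
d_1 = (A=4/15, B=17/60, C=1/12, D=11/30)
  d_2[A] = 4/15*1/3 + 17/60*1/5 + 1/12*4/15 + 11/30*4/15 = 239/900
  d_2[B] = 4/15*1/15 + 17/60*2/15 + 1/12*2/15 + 11/30*1/3 = 17/90
  d_2[C] = 4/15*1/15 + 17/60*1/3 + 1/12*2/15 + 11/30*1/15 = 133/900
  d_2[D] = 4/15*8/15 + 17/60*1/3 + 1/12*7/15 + 11/30*1/3 = 179/450
d_2 = (A=239/900, B=17/90, C=133/900, D=179/450)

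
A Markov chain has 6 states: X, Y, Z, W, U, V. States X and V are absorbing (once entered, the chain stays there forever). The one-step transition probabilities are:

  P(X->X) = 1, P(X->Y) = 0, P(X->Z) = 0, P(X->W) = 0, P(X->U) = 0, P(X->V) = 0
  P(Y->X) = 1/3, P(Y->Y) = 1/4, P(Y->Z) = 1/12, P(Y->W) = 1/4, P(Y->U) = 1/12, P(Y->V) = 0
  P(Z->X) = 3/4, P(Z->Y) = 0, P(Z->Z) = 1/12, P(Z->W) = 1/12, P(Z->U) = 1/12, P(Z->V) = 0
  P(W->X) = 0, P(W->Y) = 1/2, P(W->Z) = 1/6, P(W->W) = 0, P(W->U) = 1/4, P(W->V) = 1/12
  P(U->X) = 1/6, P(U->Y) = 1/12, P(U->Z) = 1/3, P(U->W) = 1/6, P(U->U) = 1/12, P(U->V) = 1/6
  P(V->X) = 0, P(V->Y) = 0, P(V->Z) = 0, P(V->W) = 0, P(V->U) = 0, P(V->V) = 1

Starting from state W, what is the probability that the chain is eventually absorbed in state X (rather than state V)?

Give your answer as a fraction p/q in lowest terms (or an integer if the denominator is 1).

Answer: 1459/1822

Derivation:
Let a_i = P(absorbed in X | start in state i).
Boundary conditions: a_X = 1, a_V = 0.
For each transient state i, a_i = sum_j P(i->j) * a_j:
  a_Y = 1/3*a_X + 1/4*a_Y + 1/12*a_Z + 1/4*a_W + 1/12*a_U + 0*a_V
  a_Z = 3/4*a_X + 0*a_Y + 1/12*a_Z + 1/12*a_W + 1/12*a_U + 0*a_V
  a_W = 0*a_X + 1/2*a_Y + 1/6*a_Z + 0*a_W + 1/4*a_U + 1/12*a_V
  a_U = 1/6*a_X + 1/12*a_Y + 1/3*a_Z + 1/6*a_W + 1/12*a_U + 1/6*a_V

Substituting a_X = 1 and a_V = 0, rearrange to (I - Q) a = r where r[i] = P(i -> X):
  [3/4, -1/12, -1/4, -1/12] . (a_Y, a_Z, a_W, a_U) = 1/3
  [0, 11/12, -1/12, -1/12] . (a_Y, a_Z, a_W, a_U) = 3/4
  [-1/2, -1/6, 1, -1/4] . (a_Y, a_Z, a_W, a_U) = 0
  [-1/12, -1/3, -1/6, 11/12] . (a_Y, a_Z, a_W, a_U) = 1/6

Solving yields:
  a_Y = 822/911
  a_Z = 1749/1822
  a_W = 1459/1822
  a_U = 691/911

Starting state is W, so the absorption probability is a_W = 1459/1822.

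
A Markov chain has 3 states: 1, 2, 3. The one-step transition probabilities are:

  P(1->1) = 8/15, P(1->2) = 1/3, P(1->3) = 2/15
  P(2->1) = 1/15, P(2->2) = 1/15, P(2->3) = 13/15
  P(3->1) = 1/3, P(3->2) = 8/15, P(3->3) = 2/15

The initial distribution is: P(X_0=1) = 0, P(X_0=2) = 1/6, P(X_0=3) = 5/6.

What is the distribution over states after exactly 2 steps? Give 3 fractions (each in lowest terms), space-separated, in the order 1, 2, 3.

Answer: 182/675 71/270 631/1350

Derivation:
Propagating the distribution step by step (d_{t+1} = d_t * P):
d_0 = (1=0, 2=1/6, 3=5/6)
  d_1[1] = 0*8/15 + 1/6*1/15 + 5/6*1/3 = 13/45
  d_1[2] = 0*1/3 + 1/6*1/15 + 5/6*8/15 = 41/90
  d_1[3] = 0*2/15 + 1/6*13/15 + 5/6*2/15 = 23/90
d_1 = (1=13/45, 2=41/90, 3=23/90)
  d_2[1] = 13/45*8/15 + 41/90*1/15 + 23/90*1/3 = 182/675
  d_2[2] = 13/45*1/3 + 41/90*1/15 + 23/90*8/15 = 71/270
  d_2[3] = 13/45*2/15 + 41/90*13/15 + 23/90*2/15 = 631/1350
d_2 = (1=182/675, 2=71/270, 3=631/1350)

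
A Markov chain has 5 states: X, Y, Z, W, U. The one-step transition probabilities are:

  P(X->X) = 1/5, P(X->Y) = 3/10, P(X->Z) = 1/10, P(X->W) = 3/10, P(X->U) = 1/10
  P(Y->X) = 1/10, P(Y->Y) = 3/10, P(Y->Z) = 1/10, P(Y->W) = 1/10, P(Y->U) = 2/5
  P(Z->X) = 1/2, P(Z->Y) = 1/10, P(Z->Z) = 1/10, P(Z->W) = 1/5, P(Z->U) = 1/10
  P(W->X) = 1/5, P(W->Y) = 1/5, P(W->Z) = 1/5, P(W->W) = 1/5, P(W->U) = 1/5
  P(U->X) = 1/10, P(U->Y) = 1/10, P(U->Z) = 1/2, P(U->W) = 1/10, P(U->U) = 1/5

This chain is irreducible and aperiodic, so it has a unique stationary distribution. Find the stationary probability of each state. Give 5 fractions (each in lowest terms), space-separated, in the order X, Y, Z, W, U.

The stationary distribution satisfies pi = pi * P, i.e.:
  pi_X = 1/5*pi_X + 1/10*pi_Y + 1/2*pi_Z + 1/5*pi_W + 1/10*pi_U
  pi_Y = 3/10*pi_X + 3/10*pi_Y + 1/10*pi_Z + 1/5*pi_W + 1/10*pi_U
  pi_Z = 1/10*pi_X + 1/10*pi_Y + 1/10*pi_Z + 1/5*pi_W + 1/2*pi_U
  pi_W = 3/10*pi_X + 1/10*pi_Y + 1/5*pi_Z + 1/5*pi_W + 1/10*pi_U
  pi_U = 1/10*pi_X + 2/5*pi_Y + 1/10*pi_Z + 1/5*pi_W + 1/5*pi_U
with normalization: pi_X + pi_Y + pi_Z + pi_W + pi_U = 1.

Using the first 4 balance equations plus normalization, the linear system A*pi = b is:
  [-4/5, 1/10, 1/2, 1/5, 1/10] . pi = 0
  [3/10, -7/10, 1/10, 1/5, 1/10] . pi = 0
  [1/10, 1/10, -9/10, 1/5, 1/2] . pi = 0
  [3/10, 1/10, 1/5, -4/5, 1/10] . pi = 0
  [1, 1, 1, 1, 1] . pi = 1

Solving yields:
  pi_X = 16/73
  pi_Y = 547/2701
  pi_Z = 534/2701
  pi_W = 491/2701
  pi_U = 537/2701

Verification (pi * P):
  16/73*1/5 + 547/2701*1/10 + 534/2701*1/2 + 491/2701*1/5 + 537/2701*1/10 = 16/73 = pi_X  (ok)
  16/73*3/10 + 547/2701*3/10 + 534/2701*1/10 + 491/2701*1/5 + 537/2701*1/10 = 547/2701 = pi_Y  (ok)
  16/73*1/10 + 547/2701*1/10 + 534/2701*1/10 + 491/2701*1/5 + 537/2701*1/2 = 534/2701 = pi_Z  (ok)
  16/73*3/10 + 547/2701*1/10 + 534/2701*1/5 + 491/2701*1/5 + 537/2701*1/10 = 491/2701 = pi_W  (ok)
  16/73*1/10 + 547/2701*2/5 + 534/2701*1/10 + 491/2701*1/5 + 537/2701*1/5 = 537/2701 = pi_U  (ok)

Answer: 16/73 547/2701 534/2701 491/2701 537/2701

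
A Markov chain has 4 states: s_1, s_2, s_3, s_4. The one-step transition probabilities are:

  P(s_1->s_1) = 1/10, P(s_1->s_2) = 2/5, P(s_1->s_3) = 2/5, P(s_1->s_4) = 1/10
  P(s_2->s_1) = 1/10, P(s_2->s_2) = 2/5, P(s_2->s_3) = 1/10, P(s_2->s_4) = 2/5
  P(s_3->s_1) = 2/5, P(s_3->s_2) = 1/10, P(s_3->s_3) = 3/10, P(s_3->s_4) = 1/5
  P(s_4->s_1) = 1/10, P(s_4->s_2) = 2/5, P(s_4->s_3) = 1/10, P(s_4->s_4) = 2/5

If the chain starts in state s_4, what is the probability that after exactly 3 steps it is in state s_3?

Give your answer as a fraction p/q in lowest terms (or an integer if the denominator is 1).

Computing P^3 by repeated multiplication:
P^1 =
  s_1: [1/10, 2/5, 2/5, 1/10]
  s_2: [1/10, 2/5, 1/10, 2/5]
  s_3: [2/5, 1/10, 3/10, 1/5]
  s_4: [1/10, 2/5, 1/10, 2/5]
P^2 =
  s_1: [11/50, 7/25, 21/100, 29/100]
  s_2: [13/100, 37/100, 3/20, 7/20]
  s_3: [19/100, 31/100, 7/25, 11/50]
  s_4: [13/100, 37/100, 3/20, 7/20]
P^3 =
  s_1: [163/1000, 337/1000, 26/125, 73/250]
  s_2: [29/200, 71/200, 169/1000, 331/1000]
  s_3: [23/125, 79/250, 213/1000, 287/1000]
  s_4: [29/200, 71/200, 169/1000, 331/1000]

(P^3)[s_4 -> s_3] = 169/1000

Answer: 169/1000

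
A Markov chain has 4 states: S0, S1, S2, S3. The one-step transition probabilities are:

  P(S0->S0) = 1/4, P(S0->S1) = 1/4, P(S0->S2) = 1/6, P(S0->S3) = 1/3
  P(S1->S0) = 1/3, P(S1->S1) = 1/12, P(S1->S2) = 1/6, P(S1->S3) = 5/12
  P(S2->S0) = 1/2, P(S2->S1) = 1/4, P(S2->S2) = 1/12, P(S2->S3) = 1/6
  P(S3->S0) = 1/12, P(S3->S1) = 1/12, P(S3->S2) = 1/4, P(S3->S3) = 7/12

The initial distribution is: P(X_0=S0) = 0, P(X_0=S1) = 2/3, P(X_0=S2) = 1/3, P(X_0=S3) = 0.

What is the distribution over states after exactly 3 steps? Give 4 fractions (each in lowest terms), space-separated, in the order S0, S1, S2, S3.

Answer: 419/1728 133/864 5/27 241/576

Derivation:
Propagating the distribution step by step (d_{t+1} = d_t * P):
d_0 = (S0=0, S1=2/3, S2=1/3, S3=0)
  d_1[S0] = 0*1/4 + 2/3*1/3 + 1/3*1/2 + 0*1/12 = 7/18
  d_1[S1] = 0*1/4 + 2/3*1/12 + 1/3*1/4 + 0*1/12 = 5/36
  d_1[S2] = 0*1/6 + 2/3*1/6 + 1/3*1/12 + 0*1/4 = 5/36
  d_1[S3] = 0*1/3 + 2/3*5/12 + 1/3*1/6 + 0*7/12 = 1/3
d_1 = (S0=7/18, S1=5/36, S2=5/36, S3=1/3)
  d_2[S0] = 7/18*1/4 + 5/36*1/3 + 5/36*1/2 + 1/3*1/12 = 13/54
  d_2[S1] = 7/18*1/4 + 5/36*1/12 + 5/36*1/4 + 1/3*1/12 = 37/216
  d_2[S2] = 7/18*1/6 + 5/36*1/6 + 5/36*1/12 + 1/3*1/4 = 79/432
  d_2[S3] = 7/18*1/3 + 5/36*5/12 + 5/36*1/6 + 1/3*7/12 = 175/432
d_2 = (S0=13/54, S1=37/216, S2=79/432, S3=175/432)
  d_3[S0] = 13/54*1/4 + 37/216*1/3 + 79/432*1/2 + 175/432*1/12 = 419/1728
  d_3[S1] = 13/54*1/4 + 37/216*1/12 + 79/432*1/4 + 175/432*1/12 = 133/864
  d_3[S2] = 13/54*1/6 + 37/216*1/6 + 79/432*1/12 + 175/432*1/4 = 5/27
  d_3[S3] = 13/54*1/3 + 37/216*5/12 + 79/432*1/6 + 175/432*7/12 = 241/576
d_3 = (S0=419/1728, S1=133/864, S2=5/27, S3=241/576)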